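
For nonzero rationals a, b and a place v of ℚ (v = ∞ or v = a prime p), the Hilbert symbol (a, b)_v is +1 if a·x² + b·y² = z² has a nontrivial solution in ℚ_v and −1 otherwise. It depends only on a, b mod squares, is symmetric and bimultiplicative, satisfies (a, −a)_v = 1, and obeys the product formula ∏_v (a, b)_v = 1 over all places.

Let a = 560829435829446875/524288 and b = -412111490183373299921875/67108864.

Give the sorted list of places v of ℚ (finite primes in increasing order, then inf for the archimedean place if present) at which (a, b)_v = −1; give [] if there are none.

Mod squares: a ≡ 2470, b ≡ -595. Check v ∈ {∞, 2, 5, 7, 13, 17, 19, 29}.
v=5: a=5^5·(≡1), b=5^7·(≡4) mod 5; (1|5)=+1, (4|5)=+1; (−1)^{5·7·2}·(+1)^7·(+1)^5 = +1.
v=∞: 2470 > 0 and -595 < 0  ⇒  (a,b)_∞ = +1.
v=2: v_2(a)=-19, v_2(b)=-26; units ≡ 3, 5 (mod 8); ε·ε+αω+βω = 1·0+-19·1+-26·1 ≡ 1  ⇒  (a,b)_2 = -1.
v=17: a=17^2·(≡5), b=17^3·(≡9) mod 17; (5|17)=-1, (9|17)=+1; (−1)^{2·3·8}·(-1)^3·(+1)^2 = -1.
v=13: a=13^3·(≡8), b=13^4·(≡4) mod 13; (8|13)=-1, (4|13)=+1; (−1)^{3·4·6}·(-1)^4·(+1)^3 = +1.
v=7: a=7^2·(≡3), b=7^3·(≡6) mod 7; (3|7)=-1, (6|7)=-1; (−1)^{2·3·3}·(-1)^3·(-1)^2 = -1.
v=19: a=19^3·(≡5), b=19^4·(≡10) mod 19; (5|19)=+1, (10|19)=-1; (−1)^{3·4·9}·(+1)^4·(-1)^3 = -1.
v=29: a=29^2·(≡28), b=29^2·(≡14) mod 29; (28|29)=+1, (14|29)=-1; (−1)^{2·2·14}·(+1)^2·(-1)^2 = +1.
Ram(2470, -595) = {2, 7, 17, 19}; no ℚ_2-point on the conic.

[2, 7, 17, 19]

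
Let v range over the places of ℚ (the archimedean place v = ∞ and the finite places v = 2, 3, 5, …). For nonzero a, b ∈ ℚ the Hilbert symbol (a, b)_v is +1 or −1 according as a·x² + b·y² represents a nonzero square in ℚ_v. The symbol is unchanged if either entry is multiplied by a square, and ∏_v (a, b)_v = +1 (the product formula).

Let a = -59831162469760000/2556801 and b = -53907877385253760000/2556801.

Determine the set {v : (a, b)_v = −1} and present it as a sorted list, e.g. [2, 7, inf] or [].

[29, inf]

Mod squares: a ≡ -319, b ≡ -287419. Check v ∈ {∞, 2, 3, 5, 11, 13, 17, 19, 29, 41, 53}.
v=13: a=13^-2·(≡11), b=13^-2·(≡5) mod 13; (11|13)=-1, (5|13)=-1; (−1)^{-2·-2·6}·(-1)^-2·(-1)^-2 = +1.
v=∞: -319 < 0 and -287419 < 0  ⇒  (a,b)_∞ = -1.
v=19: a=19^2·(≡4), b=19^2·(≡13) mod 19; (4|19)=+1, (13|19)=-1; (−1)^{2·2·9}·(+1)^2·(-1)^2 = +1.
v=3: a=3^-2·(≡2), b=3^-2·(≡2) mod 3; (2|3)=-1, (2|3)=-1; (−1)^{-2·-2·1}·(-1)^-2·(-1)^-2 = +1.
v=29: a=29^1·(≡14), b=29^1·(≡28) mod 29; (14|29)=-1, (28|29)=+1; (−1)^{1·1·14}·(-1)^1·(+1)^1 = -1.
v=2: v_2(a)=10, v_2(b)=10; units ≡ 1, 5 (mod 8); ε·ε+αω+βω = 0·0+10·1+10·0 ≡ 0  ⇒  (a,b)_2 = +1.
v=5: a=5^4·(≡4), b=5^4·(≡4) mod 5; (4|5)=+1, (4|5)=+1; (−1)^{4·4·2}·(+1)^4·(+1)^4 = +1.
v=11: a=11^1·(≡1), b=11^1·(≡10) mod 11; (1|11)=+1, (10|11)=-1; (−1)^{1·1·5}·(+1)^1·(-1)^1 = +1.
v=17: a=17^2·(≡13), b=17^3·(≡9) mod 17; (13|17)=+1, (9|17)=+1; (−1)^{2·3·8}·(+1)^3·(+1)^2 = +1.
v=53: a=53^2·(≡25), b=53^3·(≡1) mod 53; (25|53)=+1, (1|53)=+1; (−1)^{2·3·26}·(+1)^3·(+1)^2 = +1.
v=41: a=41^-2·(≡16), b=41^-2·(≡25) mod 41; (16|41)=+1, (25|41)=+1; (−1)^{-2·-2·20}·(+1)^-2·(+1)^-2 = +1.
|Ram(-319, -287419)| = 2, even; anisotropic at {29, ∞}.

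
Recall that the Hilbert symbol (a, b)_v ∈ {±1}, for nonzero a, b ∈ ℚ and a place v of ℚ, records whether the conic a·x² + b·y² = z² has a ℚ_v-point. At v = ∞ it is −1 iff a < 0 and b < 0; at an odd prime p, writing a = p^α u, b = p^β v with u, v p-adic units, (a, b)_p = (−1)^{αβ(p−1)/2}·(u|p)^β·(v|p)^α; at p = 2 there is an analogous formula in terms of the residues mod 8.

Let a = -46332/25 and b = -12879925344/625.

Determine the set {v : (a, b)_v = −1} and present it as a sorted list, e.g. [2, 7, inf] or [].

Mod squares: a ≡ -143, b ≡ -6. Check v ∈ {∞, 2, 3, 5, 11, 13}.
v=5: a=5^-2·(≡3), b=5^-4·(≡1) mod 5; (3|5)=-1, (1|5)=+1; (−1)^{-2·-4·2}·(-1)^-4·(+1)^-2 = +1.
v=11: a=11^1·(≡4), b=11^2·(≡3) mod 11; (4|11)=+1, (3|11)=+1; (−1)^{1·2·5}·(+1)^2·(+1)^1 = +1.
v=∞: -143 < 0 and -6 < 0  ⇒  (a,b)_∞ = -1.
v=3: a=3^4·(≡1), b=3^9·(≡1) mod 3; (1|3)=+1, (1|3)=+1; (−1)^{4·9·1}·(+1)^9·(+1)^4 = +1.
v=2: v_2(a)=2, v_2(b)=5; units ≡ 1, 5 (mod 8); ε·ε+αω+βω = 0·0+2·1+5·0 ≡ 0  ⇒  (a,b)_2 = +1.
v=13: a=13^1·(≡2), b=13^2·(≡2) mod 13; (2|13)=-1, (2|13)=-1; (−1)^{1·2·6}·(-1)^2·(-1)^1 = -1.
|Ram(-143, -6)| = 2, even; anisotropic at {13, ∞}.

[13, inf]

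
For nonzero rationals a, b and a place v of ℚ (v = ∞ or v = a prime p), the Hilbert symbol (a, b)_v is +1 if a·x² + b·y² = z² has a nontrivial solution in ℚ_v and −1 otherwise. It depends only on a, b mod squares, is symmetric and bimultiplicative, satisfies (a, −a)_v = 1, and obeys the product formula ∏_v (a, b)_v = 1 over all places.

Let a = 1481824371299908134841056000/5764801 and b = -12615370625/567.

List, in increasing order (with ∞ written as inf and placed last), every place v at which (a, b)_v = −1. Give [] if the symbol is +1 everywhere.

(a, b) ≡ (115, -391391) mod (ℚ^×)²; places V = {2, 3, 5, 7, 11, 13, 17, 19, 23, ∞}.
(a,b)_19: α=6, u≡16; β=2, v≡9 (mod 19); (16|19)=+1, (9|19)=+1; sign (−1)^0·+1^2·+1^6 = +1.
(a,b)_∞: sgn(115)=+, sgn(-391391)=−, so +1.
(a,b)_2: α=8, β=0; u≡3, v≡1 (mod 8); ε(u)ε(v)=1·0, αω(v)=8·0, βω(u)=0·1; sum ≡ 0  ⇒  +1.
(a,b)_7: α=-8, u≡6; β=-1, v≡6 (mod 7); (6|7)=-1, (6|7)=-1; sign (−1)^0·-1^-1·-1^-8 = -1.
(a,b)_5: α=3, u≡3; β=4, v≡1 (mod 5); (3|5)=-1, (1|5)=+1; sign (−1)^0·-1^4·+1^3 = +1.
(a,b)_11: α=2, u≡9; β=1, v≡3 (mod 11); (9|11)=+1, (3|11)=+1; sign (−1)^0·+1^1·+1^2 = +1.
(a,b)_17: α=2, u≡8; β=1, v≡10 (mod 17); (8|17)=+1, (10|17)=-1; sign (−1)^0·+1^1·-1^2 = +1.
(a,b)_3: α=4, u≡1; β=-4, v≡1 (mod 3); (1|3)=+1, (1|3)=+1; sign (−1)^0·+1^-4·+1^4 = +1.
(a,b)_13: α=4, u≡6; β=1, v≡9 (mod 13); (6|13)=-1, (9|13)=+1; sign (−1)^0·-1^1·+1^4 = -1.
(a,b)_23: α=3, u≡14; β=1, v≡13 (mod 23); (14|23)=-1, (13|23)=+1; sign (−1)^1·-1^1·+1^3 = +1.
Ram(115, -391391) = {7, 13}; no ℚ_7-point on the conic.

[7, 13]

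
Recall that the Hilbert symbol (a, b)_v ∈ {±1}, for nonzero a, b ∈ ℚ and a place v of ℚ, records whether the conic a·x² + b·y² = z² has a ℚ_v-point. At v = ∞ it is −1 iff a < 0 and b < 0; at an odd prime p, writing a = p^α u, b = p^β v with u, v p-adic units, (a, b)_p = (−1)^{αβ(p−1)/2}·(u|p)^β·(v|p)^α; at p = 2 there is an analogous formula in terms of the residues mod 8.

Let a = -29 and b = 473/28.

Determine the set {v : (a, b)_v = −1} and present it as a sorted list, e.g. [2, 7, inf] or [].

[2, 7]

(a, b) ≡ (-29, 3311) mod (ℚ^×)²; places V = {2, 7, 11, 29, 43, ∞}.
(a,b)_29: α=1, u≡28; β=0, v≡20 (mod 29); (28|29)=+1, (20|29)=+1; sign (−1)^0·+1^0·+1^1 = +1.
(a,b)_7: α=0, u≡6; β=-1, v≡1 (mod 7); (6|7)=-1, (1|7)=+1; sign (−1)^0·-1^-1·+1^0 = -1.
(a,b)_∞: sgn(-29)=−, sgn(3311)=+, so +1.
(a,b)_43: α=0, u≡14; β=1, v≡5 (mod 43); (14|43)=+1, (5|43)=-1; sign (−1)^0·+1^1·-1^0 = +1.
(a,b)_2: α=0, β=-2; u≡3, v≡7 (mod 8); ε(u)ε(v)=1·1, αω(v)=0·0, βω(u)=-2·1; sum ≡ 1  ⇒  -1.
(a,b)_11: α=0, u≡4; β=1, v≡9 (mod 11); (4|11)=+1, (9|11)=+1; sign (−1)^0·+1^1·+1^0 = +1.
Ram(-29, 3311) = {2, 7}; no ℚ_2-point on the conic.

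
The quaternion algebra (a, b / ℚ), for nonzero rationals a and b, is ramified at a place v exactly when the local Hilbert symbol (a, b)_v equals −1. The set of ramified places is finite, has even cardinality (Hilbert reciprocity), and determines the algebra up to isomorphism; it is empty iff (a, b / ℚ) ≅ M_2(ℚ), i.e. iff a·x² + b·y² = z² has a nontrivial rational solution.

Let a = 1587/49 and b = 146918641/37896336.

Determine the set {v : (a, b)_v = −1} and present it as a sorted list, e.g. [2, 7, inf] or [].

[]

(a, b) ≡ (3, 1) mod (ℚ^×)²; places V = {2, 3, 7, 17, 19, 23, 31, ∞}.
(a,b)_17: α=0, u≡14; β=2, v≡13 (mod 17); (14|17)=-1, (13|17)=+1; sign (−1)^0·-1^2·+1^0 = +1.
(a,b)_3: α=1, u≡1; β=-8, v≡1 (mod 3); (1|3)=+1, (1|3)=+1; sign (−1)^0·+1^-8·+1^1 = +1.
(a,b)_2: α=0, β=-4; u≡3, v≡1 (mod 8); ε(u)ε(v)=1·0, αω(v)=0·0, βω(u)=-4·1; sum ≡ 0  ⇒  +1.
(a,b)_∞: sgn(3)=+, sgn(1)=+, so +1.
(a,b)_19: α=0, u≡13; β=-2, v≡1 (mod 19); (13|19)=-1, (1|19)=+1; sign (−1)^0·-1^-2·+1^0 = +1.
(a,b)_31: α=0, u≡21; β=2, v≡28 (mod 31); (21|31)=-1, (28|31)=+1; sign (−1)^0·-1^2·+1^0 = +1.
(a,b)_23: α=2, u≡1; β=2, v≡13 (mod 23); (1|23)=+1, (13|23)=+1; sign (−1)^0·+1^2·+1^2 = +1.
(a,b)_7: α=-2, u≡5; β=0, v≡1 (mod 7); (5|7)=-1, (1|7)=+1; sign (−1)^0·-1^0·+1^-2 = +1.
Every local symbol is +1, so the conic 3·x² + 1·y² = z² has ℚ_v-points for all v and hence a ℚ-point; (a, b / ℚ) ≅ M_2(ℚ).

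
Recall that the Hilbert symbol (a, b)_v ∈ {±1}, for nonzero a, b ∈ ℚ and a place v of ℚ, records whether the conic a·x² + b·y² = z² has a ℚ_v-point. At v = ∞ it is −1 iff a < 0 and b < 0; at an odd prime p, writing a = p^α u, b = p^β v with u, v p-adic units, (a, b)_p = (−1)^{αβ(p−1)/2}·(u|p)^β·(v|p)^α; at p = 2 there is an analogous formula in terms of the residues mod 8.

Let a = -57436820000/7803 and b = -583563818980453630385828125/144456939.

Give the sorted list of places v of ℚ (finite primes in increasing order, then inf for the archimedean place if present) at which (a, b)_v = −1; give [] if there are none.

(a, b) ≡ (-351654, -1887) mod (ℚ^×)²; places V = {2, 3, 5, 7, 11, 13, 17, 23, 29, 37, 43, 47, ∞}.
(a,b)_7: α=2, u≡6; β=4, v≡3 (mod 7); (6|7)=-1, (3|7)=-1; sign (−1)^0·-1^4·-1^2 = +1.
(a,b)_47: α=1, u≡19; β=2, v≡10 (mod 47); (19|47)=-1, (10|47)=-1; sign (−1)^0·-1^2·-1^1 = -1.
(a,b)_13: α=0, u≡4; β=2, v≡8 (mod 13); (4|13)=+1, (8|13)=-1; sign (−1)^0·+1^2·-1^0 = +1.
(a,b)_5: α=4, u≡1; β=6, v≡3 (mod 5); (1|5)=+1, (3|5)=-1; sign (−1)^0·+1^6·-1^4 = +1.
(a,b)_11: α=0, u≡3; β=-2, v≡3 (mod 11); (3|11)=+1, (3|11)=+1; sign (−1)^0·+1^-2·+1^0 = +1.
(a,b)_2: α=5, β=0; u≡5, v≡1 (mod 8); ε(u)ε(v)=0·0, αω(v)=5·0, βω(u)=0·1; sum ≡ 0  ⇒  +1.
(a,b)_3: α=-3, u≡1; β=-5, v≡1 (mod 3); (1|3)=+1, (1|3)=+1; sign (−1)^1·+1^-5·+1^-3 = -1.
(a,b)_23: α=0, u≡2; β=2, v≡5 (mod 23); (2|23)=+1, (5|23)=-1; sign (−1)^0·+1^2·-1^0 = +1.
(a,b)_29: α=1, u≡28; β=2, v≡17 (mod 29); (28|29)=+1, (17|29)=-1; sign (−1)^0·+1^2·-1^1 = -1.
(a,b)_17: α=-2, u≡16; β=-3, v≡2 (mod 17); (16|17)=+1, (2|17)=+1; sign (−1)^0·+1^-3·+1^-2 = +1.
(a,b)_37: α=0, u≡23; β=3, v≡18 (mod 37); (23|37)=-1, (18|37)=-1; sign (−1)^0·-1^3·-1^0 = -1.
(a,b)_∞: sgn(-351654)=−, sgn(-1887)=−, so -1.
(a,b)_43: α=1, u≡41; β=2, v≡19 (mod 43); (41|43)=+1, (19|43)=-1; sign (−1)^0·+1^2·-1^1 = -1.
|Ram(-351654, -1887)| = 6, even; anisotropic at {3, 29, 37, 43, 47, ∞}.

[3, 29, 37, 43, 47, inf]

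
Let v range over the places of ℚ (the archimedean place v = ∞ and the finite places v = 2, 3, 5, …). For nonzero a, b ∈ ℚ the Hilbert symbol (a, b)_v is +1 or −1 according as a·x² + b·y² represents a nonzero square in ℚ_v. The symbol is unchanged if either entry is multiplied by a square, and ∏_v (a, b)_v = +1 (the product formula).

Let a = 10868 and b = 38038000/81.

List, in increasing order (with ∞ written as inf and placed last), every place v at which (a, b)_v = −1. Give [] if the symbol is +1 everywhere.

(a, b) ≡ (2717, 95095) mod (ℚ^×)²; places V = {2, 3, 5, 7, 11, 13, 19, ∞}.
(a,b)_7: α=0, u≡4; β=1, v≡3 (mod 7); (4|7)=+1, (3|7)=-1; sign (−1)^0·+1^1·-1^0 = +1.
(a,b)_3: α=0, u≡2; β=-4, v≡1 (mod 3); (2|3)=-1, (1|3)=+1; sign (−1)^0·-1^-4·+1^0 = +1.
(a,b)_∞: sgn(2717)=+, sgn(95095)=+, so +1.
(a,b)_2: α=2, β=4; u≡5, v≡7 (mod 8); ε(u)ε(v)=0·1, αω(v)=2·0, βω(u)=4·1; sum ≡ 0  ⇒  +1.
(a,b)_11: α=1, u≡9; β=1, v≡10 (mod 11); (9|11)=+1, (10|11)=-1; sign (−1)^1·+1^1·-1^1 = +1.
(a,b)_5: α=0, u≡3; β=3, v≡4 (mod 5); (3|5)=-1, (4|5)=+1; sign (−1)^0·-1^3·+1^0 = -1.
(a,b)_19: α=1, u≡2; β=1, v≡13 (mod 19); (2|19)=-1, (13|19)=-1; sign (−1)^1·-1^1·-1^1 = -1.
(a,b)_13: α=1, u≡4; β=1, v≡4 (mod 13); (4|13)=+1, (4|13)=+1; sign (−1)^0·+1^1·+1^1 = +1.
Ram(2717, 95095) = {5, 19}; no ℚ_5-point on the conic.

[5, 19]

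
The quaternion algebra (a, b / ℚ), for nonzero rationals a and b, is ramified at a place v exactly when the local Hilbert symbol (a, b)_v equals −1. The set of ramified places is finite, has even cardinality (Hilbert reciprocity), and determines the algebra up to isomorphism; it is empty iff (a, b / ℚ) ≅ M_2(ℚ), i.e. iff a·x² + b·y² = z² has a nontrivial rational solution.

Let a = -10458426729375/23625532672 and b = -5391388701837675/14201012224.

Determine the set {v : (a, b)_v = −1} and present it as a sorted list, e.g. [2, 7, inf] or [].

Mod squares: a ≡ -3059, b ≡ -3. Check v ∈ {∞, 2, 3, 5, 7, 17, 19, 23, 37, 41}.
v=37: a=37^2·(≡16), b=37^2·(≡12) mod 37; (16|37)=+1, (12|37)=+1; (−1)^{2·2·18}·(+1)^2·(+1)^2 = +1.
v=5: a=5^4·(≡4), b=5^2·(≡2) mod 5; (4|5)=+1, (2|5)=-1; (−1)^{4·2·2}·(+1)^2·(-1)^4 = +1.
v=23: a=23^1·(≡14), b=23^2·(≡22) mod 23; (14|23)=-1, (22|23)=-1; (−1)^{1·2·11}·(-1)^2·(-1)^1 = -1.
v=17: a=17^-2·(≡13), b=17^0·(≡11) mod 17; (13|17)=+1, (11|17)=-1; (−1)^{-2·0·8}·(+1)^0·(-1)^-2 = +1.
v=3: a=3^12·(≡1), b=3^11·(≡2) mod 3; (1|3)=+1, (2|3)=-1; (−1)^{12·11·1}·(+1)^11·(-1)^12 = +1.
v=41: a=41^0·(≡9), b=41^2·(≡12) mod 41; (9|41)=+1, (12|41)=-1; (−1)^{0·2·20}·(+1)^2·(-1)^0 = +1.
v=19: a=19^-1·(≡15), b=19^-2·(≡6) mod 19; (15|19)=-1, (6|19)=+1; (−1)^{-1·-2·9}·(-1)^-2·(+1)^-1 = +1.
v=∞: -3059 < 0 and -3 < 0  ⇒  (a,b)_∞ = -1.
v=7: a=7^-5·(≡1), b=7^-4·(≡1) mod 7; (1|7)=+1, (1|7)=+1; (−1)^{-5·-4·3}·(+1)^-4·(+1)^-5 = +1.
v=2: v_2(a)=-8, v_2(b)=-14; units ≡ 5, 5 (mod 8); ε·ε+αω+βω = 0·0+-8·1+-14·1 ≡ 0  ⇒  (a,b)_2 = +1.
(-3059, -3 / ℚ) ramifies at {23, ∞}: a division algebra.

[23, inf]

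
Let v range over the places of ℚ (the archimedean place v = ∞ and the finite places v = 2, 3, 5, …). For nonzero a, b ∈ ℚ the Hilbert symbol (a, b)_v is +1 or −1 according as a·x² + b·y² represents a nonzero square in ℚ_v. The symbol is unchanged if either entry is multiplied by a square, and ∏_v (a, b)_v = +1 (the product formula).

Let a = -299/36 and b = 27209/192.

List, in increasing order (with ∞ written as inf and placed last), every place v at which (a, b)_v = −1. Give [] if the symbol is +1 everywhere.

Mod squares: a ≡ -299, b ≡ 483. Check v ∈ {∞, 2, 3, 7, 13, 23}.
v=23: a=23^1·(≡22), b=23^1·(≡7) mod 23; (22|23)=-1, (7|23)=-1; (−1)^{1·1·11}·(-1)^1·(-1)^1 = -1.
v=3: a=3^-2·(≡1), b=3^-1·(≡2) mod 3; (1|3)=+1, (2|3)=-1; (−1)^{-2·-1·1}·(+1)^-1·(-1)^-2 = +1.
v=2: v_2(a)=-2, v_2(b)=-6; units ≡ 5, 3 (mod 8); ε·ε+αω+βω = 0·1+-2·1+-6·1 ≡ 0  ⇒  (a,b)_2 = +1.
v=13: a=13^1·(≡12), b=13^2·(≡7) mod 13; (12|13)=+1, (7|13)=-1; (−1)^{1·2·6}·(+1)^2·(-1)^1 = -1.
v=7: a=7^0·(≡2), b=7^1·(≡3) mod 7; (2|7)=+1, (3|7)=-1; (−1)^{0·1·3}·(+1)^1·(-1)^0 = +1.
v=∞: -299 < 0 and 483 > 0  ⇒  (a,b)_∞ = +1.
Ram(-299, 483) = {13, 23}; no ℚ_13-point on the conic.

[13, 23]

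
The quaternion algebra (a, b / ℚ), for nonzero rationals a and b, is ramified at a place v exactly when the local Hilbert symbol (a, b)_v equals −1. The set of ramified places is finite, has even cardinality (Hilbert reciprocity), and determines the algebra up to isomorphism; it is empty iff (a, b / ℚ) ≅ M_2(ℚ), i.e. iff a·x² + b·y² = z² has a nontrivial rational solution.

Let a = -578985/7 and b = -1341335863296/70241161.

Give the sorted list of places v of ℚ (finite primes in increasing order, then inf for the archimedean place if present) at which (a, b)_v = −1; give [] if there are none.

[3, 7, 11, 13, 19, inf]

(a, b) ≡ (-33495, -252681) mod (ℚ^×)²; places V = {2, 3, 5, 7, 11, 13, 17, 19, 29, 31, ∞}.
(a,b)_∞: sgn(-33495)=−, sgn(-252681)=−, so -1.
(a,b)_2: α=0, β=16; u≡1, v≡7 (mod 8); ε(u)ε(v)=0·1, αω(v)=0·0, βω(u)=16·0; sum ≡ 0  ⇒  +1.
(a,b)_31: α=0, u≡18; β=1, v≡16 (mod 31); (18|31)=+1, (16|31)=+1; sign (−1)^0·+1^1·+1^0 = +1.
(a,b)_11: α=3, u≡7; β=1, v≡2 (mod 11); (7|11)=-1, (2|11)=-1; sign (−1)^1·-1^1·-1^3 = -1.
(a,b)_5: α=1, u≡4; β=0, v≡4 (mod 5); (4|5)=+1, (4|5)=+1; sign (−1)^0·+1^0·+1^1 = +1.
(a,b)_17: α=0, u≡5; β=-4, v≡5 (mod 17); (5|17)=-1, (5|17)=-1; sign (−1)^0·-1^-4·-1^0 = +1.
(a,b)_13: α=0, u≡5; β=1, v≡7 (mod 13); (5|13)=-1, (7|13)=-1; sign (−1)^0·-1^1·-1^0 = -1.
(a,b)_19: α=0, u≡3; β=1, v≡11 (mod 19); (3|19)=-1, (11|19)=+1; sign (−1)^0·-1^1·+1^0 = -1.
(a,b)_3: α=1, u≡1; β=5, v≡1 (mod 3); (1|3)=+1, (1|3)=+1; sign (−1)^1·+1^5·+1^1 = -1.
(a,b)_7: α=-1, u≡6; β=0, v≡3 (mod 7); (6|7)=-1, (3|7)=-1; sign (−1)^0·-1^0·-1^-1 = -1.
(a,b)_29: α=1, u≡23; β=-2, v≡20 (mod 29); (23|29)=+1, (20|29)=+1; sign (−1)^0·+1^-2·+1^1 = +1.
Ram(-33495, -252681) = {3, 7, 11, 13, 19, ∞}; no ℚ_3-point on the conic.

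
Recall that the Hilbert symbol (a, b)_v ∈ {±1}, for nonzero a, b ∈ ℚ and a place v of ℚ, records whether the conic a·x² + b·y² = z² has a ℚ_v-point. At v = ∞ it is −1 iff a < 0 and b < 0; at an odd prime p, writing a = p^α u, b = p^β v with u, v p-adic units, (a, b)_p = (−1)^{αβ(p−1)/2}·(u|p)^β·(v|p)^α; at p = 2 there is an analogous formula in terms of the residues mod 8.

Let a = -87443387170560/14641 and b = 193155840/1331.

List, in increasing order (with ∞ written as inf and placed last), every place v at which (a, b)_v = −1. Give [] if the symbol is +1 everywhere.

Mod squares: a ≡ -15, b ≡ 1265. Check v ∈ {∞, 2, 3, 5, 11, 23}.
v=23: a=23^2·(≡1), b=23^1·(≡16) mod 23; (1|23)=+1, (16|23)=+1; (−1)^{2·1·11}·(+1)^1·(+1)^2 = +1.
v=11: a=11^-4·(≡8), b=11^-3·(≡9) mod 11; (8|11)=-1, (9|11)=+1; (−1)^{-4·-3·5}·(-1)^-3·(+1)^-4 = -1.
v=5: a=5^1·(≡3), b=5^1·(≡3) mod 5; (3|5)=-1, (3|5)=-1; (−1)^{1·1·2}·(-1)^1·(-1)^1 = +1.
v=2: v_2(a)=8, v_2(b)=8; units ≡ 1, 1 (mod 8); ε·ε+αω+βω = 0·0+8·0+8·0 ≡ 0  ⇒  (a,b)_2 = +1.
v=3: a=3^17·(≡1), b=3^8·(≡2) mod 3; (1|3)=+1, (2|3)=-1; (−1)^{17·8·1}·(+1)^8·(-1)^17 = -1.
v=∞: -15 < 0 and 1265 > 0  ⇒  (a,b)_∞ = +1.
(-15, 1265 / ℚ) ramifies at {3, 11}: a division algebra.

[3, 11]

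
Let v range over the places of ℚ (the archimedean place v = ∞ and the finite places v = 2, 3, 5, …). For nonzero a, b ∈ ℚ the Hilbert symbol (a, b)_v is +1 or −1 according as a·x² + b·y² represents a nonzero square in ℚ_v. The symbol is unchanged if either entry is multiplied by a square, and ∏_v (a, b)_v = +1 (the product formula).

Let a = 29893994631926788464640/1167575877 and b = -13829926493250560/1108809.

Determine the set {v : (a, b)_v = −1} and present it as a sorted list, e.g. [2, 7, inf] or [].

[5, 11, 29, 37]

(a, b) ≡ (10740730, -185) mod (ℚ^×)²; places V = {2, 3, 5, 7, 11, 13, 29, 37, ∞}.
(a,b)_2: α=13, β=10; u≡5, v≡7 (mod 8); ε(u)ε(v)=0·1, αω(v)=13·0, βω(u)=10·1; sum ≡ 0  ⇒  +1.
(a,b)_11: α=9, u≡4; β=6, v≡8 (mod 11); (4|11)=+1, (8|11)=-1; sign (−1)^0·+1^6·-1^9 = -1.
(a,b)_37: α=1, u≡26; β=1, v≡19 (mod 37); (26|37)=+1, (19|37)=-1; sign (−1)^0·+1^1·-1^1 = -1.
(a,b)_7: α=3, u≡1; β=2, v≡4 (mod 7); (1|7)=+1, (4|7)=+1; sign (−1)^0·+1^2·+1^3 = +1.
(a,b)_29: α=3, u≡21; β=2, v≡12 (mod 29); (21|29)=-1, (12|29)=-1; sign (−1)^0·-1^2·-1^3 = -1.
(a,b)_13: α=-3, u≡6; β=-2, v≡1 (mod 13); (6|13)=-1, (1|13)=+1; sign (−1)^0·-1^-2·+1^-3 = +1.
(a,b)_∞: sgn(10740730)=+, sgn(-185)=−, so +1.
(a,b)_3: α=-12, u≡1; β=-8, v≡1 (mod 3); (1|3)=+1, (1|3)=+1; sign (−1)^0·+1^-8·+1^-12 = +1.
(a,b)_5: α=1, u≡4; β=1, v≡2 (mod 5); (4|5)=+1, (2|5)=-1; sign (−1)^0·+1^1·-1^1 = -1.
|Ram(10740730, -185)| = 4, even; anisotropic at {5, 11, 29, 37}.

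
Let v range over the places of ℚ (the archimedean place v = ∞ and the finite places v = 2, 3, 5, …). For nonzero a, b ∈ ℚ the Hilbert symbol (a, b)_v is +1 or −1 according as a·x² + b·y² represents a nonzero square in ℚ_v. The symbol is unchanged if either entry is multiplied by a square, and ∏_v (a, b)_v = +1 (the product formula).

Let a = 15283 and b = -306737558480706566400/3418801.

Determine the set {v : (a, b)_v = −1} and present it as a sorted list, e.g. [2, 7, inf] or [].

Mod squares: a ≡ 15283, b ≡ -2533289. Check v ∈ {∞, 2, 3, 5, 11, 17, 19, 23, 29, 31, 43}.
v=2: v_2(a)=0, v_2(b)=8; units ≡ 3, 7 (mod 8); ε·ε+αω+βω = 1·1+0·0+8·1 ≡ 1  ⇒  (a,b)_2 = -1.
v=11: a=11^0·(≡4), b=11^1·(≡10) mod 11; (4|11)=+1, (10|11)=-1; (−1)^{0·1·5}·(+1)^1·(-1)^0 = +1.
v=23: a=23^0·(≡11), b=23^1·(≡6) mod 23; (11|23)=-1, (6|23)=+1; (−1)^{0·1·11}·(-1)^1·(+1)^0 = -1.
v=19: a=19^0·(≡7), b=19^1·(≡5) mod 19; (7|19)=+1, (5|19)=+1; (−1)^{0·1·9}·(+1)^1·(+1)^0 = +1.
v=5: a=5^0·(≡3), b=5^2·(≡4) mod 5; (3|5)=-1, (4|5)=+1; (−1)^{0·2·2}·(-1)^2·(+1)^0 = +1.
v=31: a=31^1·(≡28), b=31^3·(≡7) mod 31; (28|31)=+1, (7|31)=+1; (−1)^{1·3·15}·(+1)^3·(+1)^1 = -1.
v=3: a=3^0·(≡1), b=3^4·(≡1) mod 3; (1|3)=+1, (1|3)=+1; (−1)^{0·4·1}·(+1)^4·(+1)^0 = +1.
v=∞: 15283 > 0 and -2533289 < 0  ⇒  (a,b)_∞ = +1.
v=29: a=29^1·(≡5), b=29^2·(≡28) mod 29; (5|29)=+1, (28|29)=+1; (−1)^{1·2·14}·(+1)^2·(+1)^1 = +1.
v=17: a=17^1·(≡15), b=17^3·(≡11) mod 17; (15|17)=+1, (11|17)=-1; (−1)^{1·3·8}·(+1)^3·(-1)^1 = -1.
v=43: a=43^0·(≡18), b=43^-4·(≡16) mod 43; (18|43)=-1, (16|43)=+1; (−1)^{0·-4·21}·(-1)^-4·(+1)^0 = +1.
(15283, -2533289 / ℚ) ramifies at {2, 17, 23, 31}: a division algebra.

[2, 17, 23, 31]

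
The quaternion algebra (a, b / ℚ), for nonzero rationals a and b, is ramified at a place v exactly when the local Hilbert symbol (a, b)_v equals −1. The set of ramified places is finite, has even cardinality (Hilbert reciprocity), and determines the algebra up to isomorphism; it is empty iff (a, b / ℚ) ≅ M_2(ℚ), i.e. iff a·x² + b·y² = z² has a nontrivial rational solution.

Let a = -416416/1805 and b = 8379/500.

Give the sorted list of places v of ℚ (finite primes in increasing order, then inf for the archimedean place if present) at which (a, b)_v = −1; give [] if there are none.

Mod squares: a ≡ -770, b ≡ 95. Check v ∈ {∞, 2, 3, 5, 7, 11, 13, 19}.
v=11: a=11^1·(≡6), b=11^0·(≡6) mod 11; (6|11)=-1, (6|11)=-1; (−1)^{1·0·5}·(-1)^0·(-1)^1 = -1.
v=2: v_2(a)=5, v_2(b)=-2; units ≡ 7, 7 (mod 8); ε·ε+αω+βω = 1·1+5·0+-2·0 ≡ 1  ⇒  (a,b)_2 = -1.
v=13: a=13^2·(≡10), b=13^0·(≡12) mod 13; (10|13)=+1, (12|13)=+1; (−1)^{2·0·6}·(+1)^0·(+1)^2 = +1.
v=19: a=19^-2·(≡9), b=19^1·(≡7) mod 19; (9|19)=+1, (7|19)=+1; (−1)^{-2·1·9}·(+1)^1·(+1)^-2 = +1.
v=∞: -770 < 0 and 95 > 0  ⇒  (a,b)_∞ = +1.
v=7: a=7^1·(≡2), b=7^2·(≡1) mod 7; (2|7)=+1, (1|7)=+1; (−1)^{1·2·3}·(+1)^2·(+1)^1 = +1.
v=5: a=5^-1·(≡4), b=5^-3·(≡1) mod 5; (4|5)=+1, (1|5)=+1; (−1)^{-1·-3·2}·(+1)^-3·(+1)^-1 = +1.
v=3: a=3^0·(≡1), b=3^2·(≡2) mod 3; (1|3)=+1, (2|3)=-1; (−1)^{0·2·1}·(+1)^2·(-1)^0 = +1.
(-770, 95 / ℚ) ramifies at {2, 11}: a division algebra.

[2, 11]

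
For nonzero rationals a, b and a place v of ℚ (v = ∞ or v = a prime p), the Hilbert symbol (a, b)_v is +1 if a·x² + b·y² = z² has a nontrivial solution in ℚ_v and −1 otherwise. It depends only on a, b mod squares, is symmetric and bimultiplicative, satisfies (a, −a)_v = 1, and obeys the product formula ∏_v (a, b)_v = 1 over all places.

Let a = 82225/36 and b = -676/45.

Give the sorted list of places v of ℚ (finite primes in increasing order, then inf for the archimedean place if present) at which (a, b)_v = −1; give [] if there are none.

[11, 13]

(a, b) ≡ (3289, -5) mod (ℚ^×)²; places V = {2, 3, 5, 11, 13, 23, ∞}.
(a,b)_2: α=-2, β=2; u≡1, v≡3 (mod 8); ε(u)ε(v)=0·1, αω(v)=-2·1, βω(u)=2·0; sum ≡ 0  ⇒  +1.
(a,b)_11: α=1, u≡2; β=0, v≡6 (mod 11); (2|11)=-1, (6|11)=-1; sign (−1)^0·-1^0·-1^1 = -1.
(a,b)_3: α=-2, u≡1; β=-2, v≡1 (mod 3); (1|3)=+1, (1|3)=+1; sign (−1)^0·+1^-2·+1^-2 = +1.
(a,b)_13: α=1, u≡2; β=2, v≡8 (mod 13); (2|13)=-1, (8|13)=-1; sign (−1)^0·-1^2·-1^1 = -1.
(a,b)_5: α=2, u≡4; β=-1, v≡1 (mod 5); (4|5)=+1, (1|5)=+1; sign (−1)^0·+1^-1·+1^2 = +1.
(a,b)_∞: sgn(3289)=+, sgn(-5)=−, so +1.
(a,b)_23: α=1, u≡22; β=0, v≡9 (mod 23); (22|23)=-1, (9|23)=+1; sign (−1)^0·-1^0·+1^1 = +1.
Ram(3289, -5) = {11, 13}; no ℚ_11-point on the conic.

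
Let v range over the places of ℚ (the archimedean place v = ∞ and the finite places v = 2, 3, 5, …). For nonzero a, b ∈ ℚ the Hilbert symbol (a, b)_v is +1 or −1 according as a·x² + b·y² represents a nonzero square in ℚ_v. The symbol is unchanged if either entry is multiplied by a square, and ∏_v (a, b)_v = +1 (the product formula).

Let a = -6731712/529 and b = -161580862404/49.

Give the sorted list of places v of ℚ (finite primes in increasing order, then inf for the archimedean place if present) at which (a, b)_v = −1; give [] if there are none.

[31, inf]

Mod squares: a ≡ -11687, b ≡ -5336929. Check v ∈ {∞, 2, 3, 7, 13, 17, 19, 23, 29, 31, 41}.
v=3: a=3^2·(≡1), b=3^2·(≡2) mod 3; (1|3)=+1, (2|3)=-1; (−1)^{2·2·1}·(+1)^2·(-1)^2 = +1.
v=19: a=19^0·(≡4), b=19^1·(≡11) mod 19; (4|19)=+1, (11|19)=+1; (−1)^{0·1·9}·(+1)^1·(+1)^0 = +1.
v=17: a=17^0·(≡8), b=17^1·(≡1) mod 17; (8|17)=+1, (1|17)=+1; (−1)^{0·1·8}·(+1)^1·(+1)^0 = +1.
v=∞: -11687 < 0 and -5336929 < 0  ⇒  (a,b)_∞ = -1.
v=23: a=23^-2·(≡20), b=23^0·(≡22) mod 23; (20|23)=-1, (22|23)=-1; (−1)^{-2·0·11}·(-1)^0·(-1)^-2 = +1.
v=13: a=13^1·(≡2), b=13^1·(≡11) mod 13; (2|13)=-1, (11|13)=-1; (−1)^{1·1·6}·(-1)^1·(-1)^1 = +1.
v=31: a=31^1·(≡17), b=31^1·(≡27) mod 31; (17|31)=-1, (27|31)=-1; (−1)^{1·1·15}·(-1)^1·(-1)^1 = -1.
v=2: v_2(a)=6, v_2(b)=2; units ≡ 1, 7 (mod 8); ε·ε+αω+βω = 0·1+6·0+2·0 ≡ 0  ⇒  (a,b)_2 = +1.
v=7: a=7^0·(≡5), b=7^-2·(≡4) mod 7; (5|7)=-1, (4|7)=+1; (−1)^{0·-2·3}·(-1)^-2·(+1)^0 = +1.
v=41: a=41^0·(≡1), b=41^1·(≡34) mod 41; (1|41)=+1, (34|41)=-1; (−1)^{0·1·20}·(+1)^1·(-1)^0 = +1.
v=29: a=29^1·(≡19), b=29^2·(≡4) mod 29; (19|29)=-1, (4|29)=+1; (−1)^{1·2·14}·(-1)^2·(+1)^1 = +1.
(-11687, -5336929 / ℚ) ramifies at {31, ∞}: a division algebra.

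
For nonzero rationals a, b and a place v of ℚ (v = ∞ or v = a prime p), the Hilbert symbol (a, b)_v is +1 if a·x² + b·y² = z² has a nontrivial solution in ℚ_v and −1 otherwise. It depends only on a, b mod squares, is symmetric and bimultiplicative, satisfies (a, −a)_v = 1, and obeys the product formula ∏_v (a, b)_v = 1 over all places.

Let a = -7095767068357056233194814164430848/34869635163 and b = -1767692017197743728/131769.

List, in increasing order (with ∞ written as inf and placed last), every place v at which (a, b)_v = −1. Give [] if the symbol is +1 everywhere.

[3, 13, 31, 37, 47, inf]

(a, b) ≡ (-1035741, -926887) mod (ℚ^×)²; places V = {2, 3, 7, 11, 13, 31, 37, 41, 43, 47, ∞}.
(a,b)_2: α=12, β=4; u≡3, v≡1 (mod 8); ε(u)ε(v)=1·0, αω(v)=12·0, βω(u)=4·1; sum ≡ 0  ⇒  +1.
(a,b)_37: α=5, u≡11; β=3, v≡5 (mod 37); (11|37)=+1, (5|37)=-1; sign (−1)^0·+1^3·-1^5 = -1.
(a,b)_3: α=-9, u≡2; β=-2, v≡2 (mod 3); (2|3)=-1, (2|3)=-1; sign (−1)^0·-1^-2·-1^-9 = -1.
(a,b)_11: α=-6, u≡7; β=-4, v≡7 (mod 11); (7|11)=-1, (7|11)=-1; sign (−1)^0·-1^-4·-1^-6 = +1.
(a,b)_31: α=3, u≡1; β=2, v≡17 (mod 31); (1|31)=+1, (17|31)=-1; sign (−1)^0·+1^2·-1^3 = -1.
(a,b)_47: α=2, u≡33; β=1, v≡19 (mod 47); (33|47)=-1, (19|47)=-1; sign (−1)^0·-1^1·-1^2 = -1.
(a,b)_7: α=5, u≡5; β=2, v≡1 (mod 7); (5|7)=-1, (1|7)=+1; sign (−1)^0·-1^2·+1^5 = +1.
(a,b)_41: α=2, u≡1; β=1, v≡23 (mod 41); (1|41)=+1, (23|41)=+1; sign (−1)^0·+1^1·+1^2 = +1.
(a,b)_13: α=2, u≡7; β=1, v≡11 (mod 13); (7|13)=-1, (11|13)=-1; sign (−1)^0·-1^1·-1^2 = -1.
(a,b)_43: α=3, u≡40; β=2, v≡41 (mod 43); (40|43)=+1, (41|43)=+1; sign (−1)^0·+1^2·+1^3 = +1.
(a,b)_∞: sgn(-1035741)=−, sgn(-926887)=−, so -1.
(-1035741, -926887 / ℚ) ramifies at {3, 13, 31, 37, 47, ∞}: a division algebra.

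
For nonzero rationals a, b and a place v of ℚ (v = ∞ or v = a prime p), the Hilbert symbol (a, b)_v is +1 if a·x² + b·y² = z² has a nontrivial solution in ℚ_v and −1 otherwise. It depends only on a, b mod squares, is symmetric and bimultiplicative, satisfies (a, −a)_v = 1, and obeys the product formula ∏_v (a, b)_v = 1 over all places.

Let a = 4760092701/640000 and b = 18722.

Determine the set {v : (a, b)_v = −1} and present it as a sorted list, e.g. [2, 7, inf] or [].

[2, 13, 17, 23]

(a, b) ≡ (221, 18722) mod (ℚ^×)²; places V = {2, 3, 5, 7, 11, 13, 17, 23, 37, ∞}.
(a,b)_5: α=-4, u≡4; β=0, v≡2 (mod 5); (4|5)=+1, (2|5)=-1; sign (−1)^0·+1^0·-1^-4 = +1.
(a,b)_∞: sgn(221)=+, sgn(18722)=+, so +1.
(a,b)_13: α=3, u≡4; β=0, v≡2 (mod 13); (4|13)=+1, (2|13)=-1; sign (−1)^0·+1^0·-1^3 = -1.
(a,b)_23: α=0, u≡14; β=1, v≡9 (mod 23); (14|23)=-1, (9|23)=+1; sign (−1)^0·-1^1·+1^0 = -1.
(a,b)_11: α=0, u≡5; β=1, v≡8 (mod 11); (5|11)=+1, (8|11)=-1; sign (−1)^0·+1^1·-1^0 = +1.
(a,b)_3: α=2, u≡2; β=0, v≡2 (mod 3); (2|3)=-1, (2|3)=-1; sign (−1)^0·-1^0·-1^2 = +1.
(a,b)_7: α=2, u≡4; β=0, v≡4 (mod 7); (4|7)=+1, (4|7)=+1; sign (−1)^0·+1^0·+1^2 = +1.
(a,b)_2: α=-10, β=1; u≡5, v≡1 (mod 8); ε(u)ε(v)=0·0, αω(v)=-10·0, βω(u)=1·1; sum ≡ 1  ⇒  -1.
(a,b)_17: α=3, u≡13; β=0, v≡5 (mod 17); (13|17)=+1, (5|17)=-1; sign (−1)^0·+1^0·-1^3 = -1.
(a,b)_37: α=0, u≡7; β=1, v≡25 (mod 37); (7|37)=+1, (25|37)=+1; sign (−1)^0·+1^1·+1^0 = +1.
(221, 18722 / ℚ) ramifies at {2, 13, 17, 23}: a division algebra.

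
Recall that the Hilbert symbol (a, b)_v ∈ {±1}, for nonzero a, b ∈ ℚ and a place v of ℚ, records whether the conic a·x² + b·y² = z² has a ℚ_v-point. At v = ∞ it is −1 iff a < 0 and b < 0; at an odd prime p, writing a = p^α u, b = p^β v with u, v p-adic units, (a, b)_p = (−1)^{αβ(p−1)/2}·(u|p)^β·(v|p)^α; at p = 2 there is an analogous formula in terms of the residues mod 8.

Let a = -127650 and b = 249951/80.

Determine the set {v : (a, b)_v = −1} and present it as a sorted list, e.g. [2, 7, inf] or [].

(a, b) ≡ (-5106, 7395) mod (ℚ^×)²; places V = {2, 3, 5, 13, 17, 23, 29, 37, ∞}.
(a,b)_17: α=0, u≡3; β=1, v≡14 (mod 17); (3|17)=-1, (14|17)=-1; sign (−1)^0·-1^1·-1^0 = -1.
(a,b)_13: α=0, u≡10; β=2, v≡5 (mod 13); (10|13)=+1, (5|13)=-1; sign (−1)^0·+1^2·-1^0 = +1.
(a,b)_∞: sgn(-5106)=−, sgn(7395)=+, so +1.
(a,b)_23: α=1, u≡16; β=0, v≡3 (mod 23); (16|23)=+1, (3|23)=+1; sign (−1)^0·+1^0·+1^1 = +1.
(a,b)_2: α=1, β=-4; u≡7, v≡3 (mod 8); ε(u)ε(v)=1·1, αω(v)=1·1, βω(u)=-4·0; sum ≡ 0  ⇒  +1.
(a,b)_29: α=0, u≡8; β=1, v≡24 (mod 29); (8|29)=-1, (24|29)=+1; sign (−1)^0·-1^1·+1^0 = -1.
(a,b)_37: α=1, u≡28; β=0, v≡15 (mod 37); (28|37)=+1, (15|37)=-1; sign (−1)^0·+1^0·-1^1 = -1.
(a,b)_3: α=1, u≡2; β=1, v≡2 (mod 3); (2|3)=-1, (2|3)=-1; sign (−1)^1·-1^1·-1^1 = -1.
(a,b)_5: α=2, u≡4; β=-1, v≡1 (mod 5); (4|5)=+1, (1|5)=+1; sign (−1)^0·+1^-1·+1^2 = +1.
(-5106, 7395 / ℚ) ramifies at {3, 17, 29, 37}: a division algebra.

[3, 17, 29, 37]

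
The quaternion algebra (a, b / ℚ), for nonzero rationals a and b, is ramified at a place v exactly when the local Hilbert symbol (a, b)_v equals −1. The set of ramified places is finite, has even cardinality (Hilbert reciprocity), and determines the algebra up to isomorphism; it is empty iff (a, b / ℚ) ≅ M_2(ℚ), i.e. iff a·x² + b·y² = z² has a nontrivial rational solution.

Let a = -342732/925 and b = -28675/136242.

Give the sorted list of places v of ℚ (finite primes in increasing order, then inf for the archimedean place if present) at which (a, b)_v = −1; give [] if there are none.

Mod squares: a ≡ -111, b ≡ -2294. Check v ∈ {∞, 2, 3, 5, 13, 29, 31, 37}.
v=∞: -111 < 0 and -2294 < 0  ⇒  (a,b)_∞ = -1.
v=31: a=31^0·(≡24), b=31^1·(≡19) mod 31; (24|31)=-1, (19|31)=+1; (−1)^{0·1·15}·(-1)^1·(+1)^0 = -1.
v=37: a=37^-1·(≡34), b=37^1·(≡28) mod 37; (34|37)=+1, (28|37)=+1; (−1)^{-1·1·18}·(+1)^1·(+1)^-1 = +1.
v=5: a=5^-2·(≡4), b=5^2·(≡4) mod 5; (4|5)=+1, (4|5)=+1; (−1)^{-2·2·2}·(+1)^2·(+1)^-2 = +1.
v=29: a=29^0·(≡13), b=29^-2·(≡14) mod 29; (13|29)=+1, (14|29)=-1; (−1)^{0·-2·14}·(+1)^-2·(-1)^0 = +1.
v=2: v_2(a)=2, v_2(b)=-1; units ≡ 1, 5 (mod 8); ε·ε+αω+βω = 0·0+2·1+-1·0 ≡ 0  ⇒  (a,b)_2 = +1.
v=3: a=3^1·(≡2), b=3^-4·(≡1) mod 3; (2|3)=-1, (1|3)=+1; (−1)^{1·-4·1}·(-1)^-4·(+1)^1 = +1.
v=13: a=13^4·(≡7), b=13^0·(≡8) mod 13; (7|13)=-1, (8|13)=-1; (−1)^{4·0·6}·(-1)^0·(-1)^4 = +1.
|Ram(-111, -2294)| = 2, even; anisotropic at {31, ∞}.

[31, inf]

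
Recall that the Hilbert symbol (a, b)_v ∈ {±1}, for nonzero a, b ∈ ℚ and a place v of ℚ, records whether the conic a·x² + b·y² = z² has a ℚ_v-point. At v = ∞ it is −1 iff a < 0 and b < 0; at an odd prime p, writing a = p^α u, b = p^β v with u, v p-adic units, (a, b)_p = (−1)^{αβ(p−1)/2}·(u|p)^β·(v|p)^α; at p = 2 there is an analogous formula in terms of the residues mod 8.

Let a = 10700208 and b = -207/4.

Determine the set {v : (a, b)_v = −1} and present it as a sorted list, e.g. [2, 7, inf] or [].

[17, 23]

(a, b) ≡ (74307, -23) mod (ℚ^×)²; places V = {2, 3, 17, 23, 31, 47, ∞}.
(a,b)_3: α=3, u≡1; β=2, v≡1 (mod 3); (1|3)=+1, (1|3)=+1; sign (−1)^0·+1^2·+1^3 = +1.
(a,b)_∞: sgn(74307)=+, sgn(-23)=−, so +1.
(a,b)_23: α=0, u≡10; β=1, v≡15 (mod 23); (10|23)=-1, (15|23)=-1; sign (−1)^0·-1^1·-1^0 = -1.
(a,b)_2: α=4, β=-2; u≡3, v≡1 (mod 8); ε(u)ε(v)=1·0, αω(v)=4·0, βω(u)=-2·1; sum ≡ 0  ⇒  +1.
(a,b)_17: α=1, u≡16; β=0, v≡12 (mod 17); (16|17)=+1, (12|17)=-1; sign (−1)^0·+1^0·-1^1 = -1.
(a,b)_47: α=1, u≡43; β=0, v≡7 (mod 47); (43|47)=-1, (7|47)=+1; sign (−1)^0·-1^0·+1^1 = +1.
(a,b)_31: α=1, u≡14; β=0, v≡18 (mod 31); (14|31)=+1, (18|31)=+1; sign (−1)^0·+1^0·+1^1 = +1.
Ram(74307, -23) = {17, 23}; no ℚ_17-point on the conic.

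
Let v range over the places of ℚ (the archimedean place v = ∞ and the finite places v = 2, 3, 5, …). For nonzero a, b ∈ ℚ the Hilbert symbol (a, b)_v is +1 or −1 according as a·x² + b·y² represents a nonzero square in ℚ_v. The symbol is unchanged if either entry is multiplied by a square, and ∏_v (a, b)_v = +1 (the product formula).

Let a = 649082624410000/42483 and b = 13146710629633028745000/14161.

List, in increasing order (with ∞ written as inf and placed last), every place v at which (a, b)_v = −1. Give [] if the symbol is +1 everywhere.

[2, 19]

Mod squares: a ≡ 3, b ≡ 28842. Check v ∈ {∞, 2, 3, 5, 7, 11, 17, 19, 23, 53}.
v=19: a=19^2·(≡2), b=19^3·(≡9) mod 19; (2|19)=-1, (9|19)=+1; (−1)^{2·3·9}·(-1)^3·(+1)^2 = -1.
v=23: a=23^2·(≡16), b=23^3·(≡18) mod 23; (16|23)=+1, (18|23)=+1; (−1)^{2·3·11}·(+1)^3·(+1)^2 = +1.
v=17: a=17^-2·(≡14), b=17^-2·(≡12) mod 17; (14|17)=-1, (12|17)=-1; (−1)^{-2·-2·8}·(-1)^-2·(-1)^-2 = +1.
v=53: a=53^2·(≡21), b=53^4·(≡25) mod 53; (21|53)=-1, (25|53)=+1; (−1)^{2·4·26}·(-1)^4·(+1)^2 = +1.
v=5: a=5^4·(≡2), b=5^4·(≡2) mod 5; (2|5)=-1, (2|5)=-1; (−1)^{4·4·2}·(-1)^4·(-1)^4 = +1.
v=2: v_2(a)=4, v_2(b)=3; units ≡ 3, 5 (mod 8); ε·ε+αω+βω = 1·0+4·1+3·1 ≡ 1  ⇒  (a,b)_2 = -1.
v=11: a=11^2·(≡3), b=11^3·(≡3) mod 11; (3|11)=+1, (3|11)=+1; (−1)^{2·3·5}·(+1)^3·(+1)^2 = +1.
v=7: a=7^-2·(≡3), b=7^-2·(≡2) mod 7; (3|7)=-1, (2|7)=+1; (−1)^{-2·-2·3}·(-1)^-2·(+1)^-2 = +1.
v=∞: 3 > 0 and 28842 > 0  ⇒  (a,b)_∞ = +1.
v=3: a=3^-1·(≡1), b=3^1·(≡2) mod 3; (1|3)=+1, (2|3)=-1; (−1)^{-1·1·1}·(+1)^1·(-1)^-1 = +1.
(3, 28842 / ℚ) ramifies at {2, 19}: a division algebra.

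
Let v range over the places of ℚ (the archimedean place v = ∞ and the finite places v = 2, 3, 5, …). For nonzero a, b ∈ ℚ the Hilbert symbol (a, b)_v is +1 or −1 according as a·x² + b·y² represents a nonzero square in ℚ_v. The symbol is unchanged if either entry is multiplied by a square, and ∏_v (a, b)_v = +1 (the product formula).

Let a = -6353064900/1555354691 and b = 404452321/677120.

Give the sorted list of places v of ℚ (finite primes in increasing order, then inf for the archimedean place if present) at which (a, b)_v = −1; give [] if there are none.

[3, 7, 13, 17]

Mod squares: a ≡ -51051, b ≡ 5. Check v ∈ {∞, 2, 3, 5, 7, 11, 13, 17, 23, 47}.
v=13: a=13^3·(≡1), b=13^4·(≡2) mod 13; (1|13)=+1, (2|13)=-1; (−1)^{3·4·6}·(+1)^4·(-1)^3 = -1.
v=47: a=47^-2·(≡33), b=47^0·(≡39) mod 47; (33|47)=-1, (39|47)=-1; (−1)^{-2·0·23}·(-1)^0·(-1)^-2 = +1.
v=23: a=23^-2·(≡8), b=23^-2·(≡10) mod 23; (8|23)=+1, (10|23)=-1; (−1)^{-2·-2·11}·(+1)^-2·(-1)^-2 = +1.
v=2: v_2(a)=2, v_2(b)=-8; units ≡ 5, 5 (mod 8); ε·ε+αω+βω = 0·0+2·1+-8·1 ≡ 0  ⇒  (a,b)_2 = +1.
v=∞: -51051 < 0 and 5 > 0  ⇒  (a,b)_∞ = +1.
v=7: a=7^1·(≡1), b=7^2·(≡3) mod 7; (1|7)=+1, (3|7)=-1; (−1)^{1·2·3}·(+1)^2·(-1)^1 = -1.
v=3: a=3^5·(≡2), b=3^0·(≡2) mod 3; (2|3)=-1, (2|3)=-1; (−1)^{5·0·1}·(-1)^0·(-1)^5 = -1.
v=5: a=5^2·(≡4), b=5^-1·(≡4) mod 5; (4|5)=+1, (4|5)=+1; (−1)^{2·-1·2}·(+1)^-1·(+1)^2 = +1.
v=17: a=17^1·(≡6), b=17^2·(≡10) mod 17; (6|17)=-1, (10|17)=-1; (−1)^{1·2·8}·(-1)^2·(-1)^1 = -1.
v=11: a=11^-3·(≡3), b=11^0·(≡5) mod 11; (3|11)=+1, (5|11)=+1; (−1)^{-3·0·5}·(+1)^0·(+1)^-3 = +1.
(-51051, 5 / ℚ) ramifies at {3, 7, 13, 17}: a division algebra.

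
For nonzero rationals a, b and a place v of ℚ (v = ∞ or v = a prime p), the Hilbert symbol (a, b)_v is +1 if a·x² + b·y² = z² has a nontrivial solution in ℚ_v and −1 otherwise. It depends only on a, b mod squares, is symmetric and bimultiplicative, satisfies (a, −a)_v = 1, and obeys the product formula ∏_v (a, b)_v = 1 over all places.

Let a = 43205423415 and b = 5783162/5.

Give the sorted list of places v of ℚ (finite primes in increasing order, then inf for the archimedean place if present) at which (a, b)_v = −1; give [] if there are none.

[]

(a, b) ≡ (15, 13090) mod (ℚ^×)²; places V = {2, 3, 5, 7, 11, 17, 41, 47, ∞}.
(a,b)_41: α=2, u≡12; β=0, v≡6 (mod 41); (12|41)=-1, (6|41)=-1; sign (−1)^0·-1^0·-1^2 = +1.
(a,b)_2: α=0, β=1; u≡7, v≡1 (mod 8); ε(u)ε(v)=1·0, αω(v)=0·0, βω(u)=1·0; sum ≡ 0  ⇒  +1.
(a,b)_5: α=1, u≡3; β=-1, v≡2 (mod 5); (3|5)=-1, (2|5)=-1; sign (−1)^0·-1^-1·-1^1 = +1.
(a,b)_17: α=2, u≡1; β=1, v≡10 (mod 17); (1|17)=+1, (10|17)=-1; sign (−1)^0·+1^1·-1^2 = +1.
(a,b)_3: α=1, u≡2; β=0, v≡1 (mod 3); (2|3)=-1, (1|3)=+1; sign (−1)^0·-1^0·+1^1 = +1.
(a,b)_∞: sgn(15)=+, sgn(13090)=+, so +1.
(a,b)_11: α=2, u≡1; β=1, v≡6 (mod 11); (1|11)=+1, (6|11)=-1; sign (−1)^0·+1^1·-1^2 = +1.
(a,b)_7: α=2, u≡4; β=1, v≡1 (mod 7); (4|7)=+1, (1|7)=+1; sign (−1)^0·+1^1·+1^2 = +1.
(a,b)_47: α=0, u≡46; β=2, v≡16 (mod 47); (46|47)=-1, (16|47)=+1; sign (−1)^0·-1^2·+1^0 = +1.
Ram(a, b) = ∅: the form 15·x² + 13090·y² − z² is isotropic over every ℚ_v, so by Hasse–Minkowski it is isotropic over ℚ.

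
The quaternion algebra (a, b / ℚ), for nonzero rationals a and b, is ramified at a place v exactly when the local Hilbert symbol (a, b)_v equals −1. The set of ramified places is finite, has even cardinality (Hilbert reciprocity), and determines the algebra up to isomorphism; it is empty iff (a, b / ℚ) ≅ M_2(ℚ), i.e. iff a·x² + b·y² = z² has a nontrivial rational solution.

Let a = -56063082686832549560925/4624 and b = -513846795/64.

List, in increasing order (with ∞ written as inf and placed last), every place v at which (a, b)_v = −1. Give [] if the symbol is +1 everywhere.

[5, inf]

(a, b) ≡ (-154077, -1155) mod (ℚ^×)²; places V = {2, 3, 5, 7, 11, 17, 23, 29, ∞}.
(a,b)_3: α=9, u≡1; β=1, v≡2 (mod 3); (1|3)=+1, (2|3)=-1; sign (−1)^1·+1^1·-1^9 = +1.
(a,b)_7: α=3, u≡1; β=1, v≡5 (mod 7); (1|7)=+1, (5|7)=-1; sign (−1)^1·+1^1·-1^3 = +1.
(a,b)_∞: sgn(-154077)=−, sgn(-1155)=−, so -1.
(a,b)_29: α=5, u≡16; β=2, v≡1 (mod 29); (16|29)=+1, (1|29)=+1; sign (−1)^0·+1^2·+1^5 = +1.
(a,b)_5: α=2, u≡2; β=1, v≡4 (mod 5); (2|5)=-1, (4|5)=+1; sign (−1)^0·-1^1·+1^2 = -1.
(a,b)_23: α=3, u≡5; β=2, v≡13 (mod 23); (5|23)=-1, (13|23)=+1; sign (−1)^0·-1^2·+1^3 = +1.
(a,b)_11: α=3, u≡6; β=1, v≡4 (mod 11); (6|11)=-1, (4|11)=+1; sign (−1)^1·-1^1·+1^3 = +1.
(a,b)_2: α=-4, β=-6; u≡3, v≡5 (mod 8); ε(u)ε(v)=1·0, αω(v)=-4·1, βω(u)=-6·1; sum ≡ 0  ⇒  +1.
(a,b)_17: α=-2, u≡11; β=0, v≡13 (mod 17); (11|17)=-1, (13|17)=+1; sign (−1)^0·-1^0·+1^-2 = +1.
|Ram(-154077, -1155)| = 2, even; anisotropic at {5, ∞}.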